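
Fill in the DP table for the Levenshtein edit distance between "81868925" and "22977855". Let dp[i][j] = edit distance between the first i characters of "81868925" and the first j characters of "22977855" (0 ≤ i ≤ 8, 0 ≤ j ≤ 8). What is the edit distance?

   ''  2  2  9  7  7  8  5  5
''  0  1  2  3  4  5  6  7  8
 8  1  1  2  3  4  5  5  6  7
 1  2  2  2  3  4  5  6  6  7
 8  3  3  3  3  4  5  5  6  7
 6  4  4  4  4  4  5  6  6  7
 8  5  5  5  5  5  5  5  6  7
 9  6  6  6  5  6  6  6  6  7
 2  7  6  6  6  6  7  7  7  7
 5  8  7  7  7  7  7  8  7  7

7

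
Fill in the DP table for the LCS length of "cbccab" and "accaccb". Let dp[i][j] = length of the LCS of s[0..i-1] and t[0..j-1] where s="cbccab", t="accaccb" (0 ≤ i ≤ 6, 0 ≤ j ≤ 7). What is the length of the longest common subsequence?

4

   ''  a  c  c  a  c  c  b
''  0  0  0  0  0  0  0  0
 c  0  0  1  1  1  1  1  1
 b  0  0  1  1  1  1  1  2
 c  0  0  1  2  2  2  2  2
 c  0  0  1  2  2  3  3  3
 a  0  1  1  2  3  3  3  3
 b  0  1  1  2  3  3  3  4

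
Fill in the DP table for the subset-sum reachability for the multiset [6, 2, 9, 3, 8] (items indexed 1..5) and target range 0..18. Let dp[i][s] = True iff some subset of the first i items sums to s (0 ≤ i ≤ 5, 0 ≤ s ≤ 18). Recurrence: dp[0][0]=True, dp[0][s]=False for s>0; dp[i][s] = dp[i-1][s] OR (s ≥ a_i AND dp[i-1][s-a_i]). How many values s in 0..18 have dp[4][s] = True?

13

i\s   0   1   2   3   4   5   6   7   8   9  10  11  12  13  14  15  16  17  18
  0   T   F   F   F   F   F   F   F   F   F   F   F   F   F   F   F   F   F   F
  1   T   F   F   F   F   F   T   F   F   F   F   F   F   F   F   F   F   F   F
  2   T   F   T   F   F   F   T   F   T   F   F   F   F   F   F   F   F   F   F
  3   T   F   T   F   F   F   T   F   T   T   F   T   F   F   F   T   F   T   F
  4   T   F   T   T   F   T   T   F   T   T   F   T   T   F   T   T   F   T   T
  5   T   F   T   T   F   T   T   F   T   T   T   T   T   T   T   T   T   T   T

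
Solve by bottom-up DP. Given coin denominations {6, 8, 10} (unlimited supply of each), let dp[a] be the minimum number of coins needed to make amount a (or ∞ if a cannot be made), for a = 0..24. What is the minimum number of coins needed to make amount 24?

 a  0  1  2  3  4  5  6  7  8  9 10 11 12 13 14 15 16 17 18 19 20 21 22 23 24
dp  0  -  -  -  -  -  1  -  1  -  1  -  2  -  2  -  2  -  2  -  2  -  3  -  3
(- denotes ∞ / unreachable)

3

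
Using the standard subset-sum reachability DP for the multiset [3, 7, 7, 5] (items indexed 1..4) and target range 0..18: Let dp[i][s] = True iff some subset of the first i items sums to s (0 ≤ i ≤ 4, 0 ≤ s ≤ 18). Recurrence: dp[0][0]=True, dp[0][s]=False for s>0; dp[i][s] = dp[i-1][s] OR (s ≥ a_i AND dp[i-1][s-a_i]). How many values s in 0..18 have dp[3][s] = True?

6

i\s   0   1   2   3   4   5   6   7   8   9  10  11  12  13  14  15  16  17  18
  0   T   F   F   F   F   F   F   F   F   F   F   F   F   F   F   F   F   F   F
  1   T   F   F   T   F   F   F   F   F   F   F   F   F   F   F   F   F   F   F
  2   T   F   F   T   F   F   F   T   F   F   T   F   F   F   F   F   F   F   F
  3   T   F   F   T   F   F   F   T   F   F   T   F   F   F   T   F   F   T   F
  4   T   F   F   T   F   T   F   T   T   F   T   F   T   F   T   T   F   T   F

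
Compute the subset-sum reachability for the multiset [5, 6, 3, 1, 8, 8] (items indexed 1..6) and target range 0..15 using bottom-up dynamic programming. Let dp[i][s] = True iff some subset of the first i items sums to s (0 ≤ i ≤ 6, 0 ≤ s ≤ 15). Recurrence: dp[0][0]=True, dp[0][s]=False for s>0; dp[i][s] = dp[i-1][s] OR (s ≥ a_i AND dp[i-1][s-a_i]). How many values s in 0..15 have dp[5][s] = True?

i\s   0   1   2   3   4   5   6   7   8   9  10  11  12  13  14  15
  0   T   F   F   F   F   F   F   F   F   F   F   F   F   F   F   F
  1   T   F   F   F   F   T   F   F   F   F   F   F   F   F   F   F
  2   T   F   F   F   F   T   T   F   F   F   F   T   F   F   F   F
  3   T   F   F   T   F   T   T   F   T   T   F   T   F   F   T   F
  4   T   T   F   T   T   T   T   T   T   T   T   T   T   F   T   T
  5   T   T   F   T   T   T   T   T   T   T   T   T   T   T   T   T
  6   T   T   F   T   T   T   T   T   T   T   T   T   T   T   T   T

15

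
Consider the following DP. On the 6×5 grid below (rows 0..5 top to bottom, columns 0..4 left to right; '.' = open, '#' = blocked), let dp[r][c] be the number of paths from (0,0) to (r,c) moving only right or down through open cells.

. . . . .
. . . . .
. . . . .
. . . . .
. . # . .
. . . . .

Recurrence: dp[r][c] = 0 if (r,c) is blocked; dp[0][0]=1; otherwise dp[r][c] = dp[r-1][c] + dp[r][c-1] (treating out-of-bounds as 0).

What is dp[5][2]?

6

r\c   0   1   2   3   4
  0   1   1   1   1   1
  1   1   2   3   4   5
  2   1   3   6  10  15
  3   1   4  10  20  35
  4   1   5   0  20  55
  5   1   6   6  26  81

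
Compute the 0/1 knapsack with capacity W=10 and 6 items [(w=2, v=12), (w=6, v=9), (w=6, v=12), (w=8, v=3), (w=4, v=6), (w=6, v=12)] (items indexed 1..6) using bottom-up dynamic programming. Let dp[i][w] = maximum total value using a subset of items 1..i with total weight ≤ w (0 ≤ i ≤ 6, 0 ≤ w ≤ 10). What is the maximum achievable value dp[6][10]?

24

i\w   0   1   2   3   4   5   6   7   8   9  10
  0   0   0   0   0   0   0   0   0   0   0   0
  1   0   0  12  12  12  12  12  12  12  12  12
  2   0   0  12  12  12  12  12  12  21  21  21
  3   0   0  12  12  12  12  12  12  24  24  24
  4   0   0  12  12  12  12  12  12  24  24  24
  5   0   0  12  12  12  12  18  18  24  24  24
  6   0   0  12  12  12  12  18  18  24  24  24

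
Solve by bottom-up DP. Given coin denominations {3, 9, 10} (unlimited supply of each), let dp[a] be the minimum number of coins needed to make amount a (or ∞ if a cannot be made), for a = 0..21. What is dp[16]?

 a  0  1  2  3  4  5  6  7  8  9 10 11 12 13 14 15 16 17 18 19 20 21
dp  0  -  -  1  -  -  2  -  -  1  1  -  2  2  -  3  3  -  2  2  2  3
(- denotes ∞ / unreachable)

3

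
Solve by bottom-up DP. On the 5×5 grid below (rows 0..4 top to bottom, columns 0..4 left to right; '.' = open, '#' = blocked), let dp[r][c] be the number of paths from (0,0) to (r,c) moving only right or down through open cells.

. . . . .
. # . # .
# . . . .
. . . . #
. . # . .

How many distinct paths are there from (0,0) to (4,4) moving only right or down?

2

r\c   0   1   2   3   4
  0   1   1   1   1   1
  1   1   0   1   0   1
  2   0   0   1   1   2
  3   0   0   1   2   0
  4   0   0   0   2   2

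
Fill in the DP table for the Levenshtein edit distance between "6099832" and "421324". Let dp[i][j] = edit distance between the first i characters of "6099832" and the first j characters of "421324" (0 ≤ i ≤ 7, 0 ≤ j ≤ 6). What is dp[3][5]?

   ''  4  2  1  3  2  4
''  0  1  2  3  4  5  6
 6  1  1  2  3  4  5  6
 0  2  2  2  3  4  5  6
 9  3  3  3  3  4  5  6
 9  4  4  4  4  4  5  6
 8  5  5  5  5  5  5  6
 3  6  6  6  6  5  6  6
 2  7  7  6  7  6  5  6

5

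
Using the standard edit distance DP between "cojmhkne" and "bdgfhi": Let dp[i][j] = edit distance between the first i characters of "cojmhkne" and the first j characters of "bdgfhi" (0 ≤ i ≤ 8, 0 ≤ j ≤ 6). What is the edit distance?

7

   ''  b  d  g  f  h  i
''  0  1  2  3  4  5  6
 c  1  1  2  3  4  5  6
 o  2  2  2  3  4  5  6
 j  3  3  3  3  4  5  6
 m  4  4  4  4  4  5  6
 h  5  5  5  5  5  4  5
 k  6  6  6  6  6  5  5
 n  7  7  7  7  7  6  6
 e  8  8  8  8  8  7  7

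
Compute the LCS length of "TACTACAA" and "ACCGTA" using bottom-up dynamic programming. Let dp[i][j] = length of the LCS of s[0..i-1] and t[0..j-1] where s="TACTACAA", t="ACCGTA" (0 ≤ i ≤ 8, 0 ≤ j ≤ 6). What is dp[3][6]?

   ''  A  C  C  G  T  A
''  0  0  0  0  0  0  0
 T  0  0  0  0  0  1  1
 A  0  1  1  1  1  1  2
 C  0  1  2  2  2  2  2
 T  0  1  2  2  2  3  3
 A  0  1  2  2  2  3  4
 C  0  1  2  3  3  3  4
 A  0  1  2  3  3  3  4
 A  0  1  2  3  3  3  4

2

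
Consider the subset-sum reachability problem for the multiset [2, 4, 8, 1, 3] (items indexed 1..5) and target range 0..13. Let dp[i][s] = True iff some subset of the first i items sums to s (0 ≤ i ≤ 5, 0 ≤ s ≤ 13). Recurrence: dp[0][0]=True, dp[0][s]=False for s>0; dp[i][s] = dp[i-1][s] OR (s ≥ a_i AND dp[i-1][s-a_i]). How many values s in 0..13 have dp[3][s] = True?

7

i\s   0   1   2   3   4   5   6   7   8   9  10  11  12  13
  0   T   F   F   F   F   F   F   F   F   F   F   F   F   F
  1   T   F   T   F   F   F   F   F   F   F   F   F   F   F
  2   T   F   T   F   T   F   T   F   F   F   F   F   F   F
  3   T   F   T   F   T   F   T   F   T   F   T   F   T   F
  4   T   T   T   T   T   T   T   T   T   T   T   T   T   T
  5   T   T   T   T   T   T   T   T   T   T   T   T   T   T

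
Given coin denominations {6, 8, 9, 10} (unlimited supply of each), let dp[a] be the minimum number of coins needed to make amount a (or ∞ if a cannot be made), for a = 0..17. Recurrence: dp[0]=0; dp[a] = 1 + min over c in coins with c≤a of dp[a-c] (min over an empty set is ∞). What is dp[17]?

2

 a  0  1  2  3  4  5  6  7  8  9 10 11 12 13 14 15 16 17
dp  0  -  -  -  -  -  1  -  1  1  1  -  2  -  2  2  2  2
(- denotes ∞ / unreachable)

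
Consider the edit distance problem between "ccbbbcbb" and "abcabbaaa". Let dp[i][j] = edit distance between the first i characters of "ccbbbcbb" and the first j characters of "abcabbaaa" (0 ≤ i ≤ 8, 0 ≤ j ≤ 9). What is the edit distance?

   ''  a  b  c  a  b  b  a  a  a
''  0  1  2  3  4  5  6  7  8  9
 c  1  1  2  2  3  4  5  6  7  8
 c  2  2  2  2  3  4  5  6  7  8
 b  3  3  2  3  3  3  4  5  6  7
 b  4  4  3  3  4  3  3  4  5  6
 b  5  5  4  4  4  4  3  4  5  6
 c  6  6  5  4  5  5  4  4  5  6
 b  7  7  6  5  5  5  5  5  5  6
 b  8  8  7  6  6  5  5  6  6  6

6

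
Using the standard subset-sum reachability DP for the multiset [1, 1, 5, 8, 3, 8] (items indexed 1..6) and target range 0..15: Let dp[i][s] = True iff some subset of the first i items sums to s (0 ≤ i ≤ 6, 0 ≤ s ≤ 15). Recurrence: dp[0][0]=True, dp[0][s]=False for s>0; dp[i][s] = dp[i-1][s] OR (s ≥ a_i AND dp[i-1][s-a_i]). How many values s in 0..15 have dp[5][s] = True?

16

i\s   0   1   2   3   4   5   6   7   8   9  10  11  12  13  14  15
  0   T   F   F   F   F   F   F   F   F   F   F   F   F   F   F   F
  1   T   T   F   F   F   F   F   F   F   F   F   F   F   F   F   F
  2   T   T   T   F   F   F   F   F   F   F   F   F   F   F   F   F
  3   T   T   T   F   F   T   T   T   F   F   F   F   F   F   F   F
  4   T   T   T   F   F   T   T   T   T   T   T   F   F   T   T   T
  5   T   T   T   T   T   T   T   T   T   T   T   T   T   T   T   T
  6   T   T   T   T   T   T   T   T   T   T   T   T   T   T   T   T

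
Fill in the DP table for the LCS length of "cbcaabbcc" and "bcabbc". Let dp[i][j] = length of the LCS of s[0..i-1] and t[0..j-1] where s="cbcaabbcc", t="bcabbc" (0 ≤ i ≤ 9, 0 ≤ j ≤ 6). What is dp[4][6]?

   ''  b  c  a  b  b  c
''  0  0  0  0  0  0  0
 c  0  0  1  1  1  1  1
 b  0  1  1  1  2  2  2
 c  0  1  2  2  2  2  3
 a  0  1  2  3  3  3  3
 a  0  1  2  3  3  3  3
 b  0  1  2  3  4  4  4
 b  0  1  2  3  4  5  5
 c  0  1  2  3  4  5  6
 c  0  1  2  3  4  5  6

3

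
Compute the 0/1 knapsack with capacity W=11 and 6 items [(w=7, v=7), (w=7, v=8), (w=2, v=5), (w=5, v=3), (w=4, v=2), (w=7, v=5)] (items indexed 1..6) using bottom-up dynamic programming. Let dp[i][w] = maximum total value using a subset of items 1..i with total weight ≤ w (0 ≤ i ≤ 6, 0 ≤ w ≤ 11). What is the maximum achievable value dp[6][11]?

13

i\w   0   1   2   3   4   5   6   7   8   9  10  11
  0   0   0   0   0   0   0   0   0   0   0   0   0
  1   0   0   0   0   0   0   0   7   7   7   7   7
  2   0   0   0   0   0   0   0   8   8   8   8   8
  3   0   0   5   5   5   5   5   8   8  13  13  13
  4   0   0   5   5   5   5   5   8   8  13  13  13
  5   0   0   5   5   5   5   7   8   8  13  13  13
  6   0   0   5   5   5   5   7   8   8  13  13  13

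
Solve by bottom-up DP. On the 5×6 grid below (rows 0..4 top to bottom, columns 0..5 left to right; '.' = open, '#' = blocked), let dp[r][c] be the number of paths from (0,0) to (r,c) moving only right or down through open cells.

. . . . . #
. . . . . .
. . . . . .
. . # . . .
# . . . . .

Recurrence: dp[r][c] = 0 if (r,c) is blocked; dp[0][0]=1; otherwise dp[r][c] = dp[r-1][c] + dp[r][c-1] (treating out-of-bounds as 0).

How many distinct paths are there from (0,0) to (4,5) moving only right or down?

r\c   0   1   2   3   4   5
  0   1   1   1   1   1   0
  1   1   2   3   4   5   5
  2   1   3   6  10  15  20
  3   1   4   0  10  25  45
  4   0   4   4  14  39  84

84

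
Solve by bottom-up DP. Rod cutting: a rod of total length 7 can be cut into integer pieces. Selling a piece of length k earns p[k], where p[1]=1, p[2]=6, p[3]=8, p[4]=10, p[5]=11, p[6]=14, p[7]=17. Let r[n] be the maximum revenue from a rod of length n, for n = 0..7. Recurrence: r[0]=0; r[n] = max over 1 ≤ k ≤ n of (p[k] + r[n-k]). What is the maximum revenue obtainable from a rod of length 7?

20

   n    0    1    2    3    4    5    6    7
r[n]    0    1    6    8   12   14   18   20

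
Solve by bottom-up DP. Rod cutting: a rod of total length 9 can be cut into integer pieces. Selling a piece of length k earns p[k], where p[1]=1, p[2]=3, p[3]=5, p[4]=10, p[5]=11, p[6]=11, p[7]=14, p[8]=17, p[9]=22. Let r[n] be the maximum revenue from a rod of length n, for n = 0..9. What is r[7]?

   n    0    1    2    3    4    5    6    7    8    9
r[n]    0    1    3    5   10   11   13   15   20   22

15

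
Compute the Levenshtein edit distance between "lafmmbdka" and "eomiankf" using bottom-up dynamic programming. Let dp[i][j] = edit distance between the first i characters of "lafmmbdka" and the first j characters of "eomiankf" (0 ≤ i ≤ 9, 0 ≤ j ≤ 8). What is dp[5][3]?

   ''  e  o  m  i  a  n  k  f
''  0  1  2  3  4  5  6  7  8
 l  1  1  2  3  4  5  6  7  8
 a  2  2  2  3  4  4  5  6  7
 f  3  3  3  3  4  5  5  6  6
 m  4  4  4  3  4  5  6  6  7
 m  5  5  5  4  4  5  6  7  7
 b  6  6  6  5  5  5  6  7  8
 d  7  7  7  6  6  6  6  7  8
 k  8  8  8  7  7  7  7  6  7
 a  9  9  9  8  8  7  8  7  7

4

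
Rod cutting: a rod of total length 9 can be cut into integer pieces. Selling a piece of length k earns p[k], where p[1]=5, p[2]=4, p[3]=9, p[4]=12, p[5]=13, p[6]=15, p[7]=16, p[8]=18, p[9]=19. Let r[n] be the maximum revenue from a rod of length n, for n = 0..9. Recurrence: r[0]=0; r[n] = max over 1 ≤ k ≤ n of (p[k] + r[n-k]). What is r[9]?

45

   n    0    1    2    3    4    5    6    7    8    9
r[n]    0    5   10   15   20   25   30   35   40   45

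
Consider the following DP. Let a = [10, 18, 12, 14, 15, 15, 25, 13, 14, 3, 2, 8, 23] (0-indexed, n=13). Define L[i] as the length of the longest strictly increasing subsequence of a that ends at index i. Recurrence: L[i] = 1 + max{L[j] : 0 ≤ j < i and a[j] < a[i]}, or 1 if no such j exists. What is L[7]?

3

   i    0    1    2    3    4    5    6    7    8    9   10   11   12
a[i]   10   18   12   14   15   15   25   13   14    3    2    8   23
L[i]    1    2    2    3    4    4    5    3    4    1    1    2    5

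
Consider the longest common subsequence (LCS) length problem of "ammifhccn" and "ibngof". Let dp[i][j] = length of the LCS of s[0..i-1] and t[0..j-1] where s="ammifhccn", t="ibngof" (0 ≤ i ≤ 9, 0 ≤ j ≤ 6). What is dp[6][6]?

2

   ''  i  b  n  g  o  f
''  0  0  0  0  0  0  0
 a  0  0  0  0  0  0  0
 m  0  0  0  0  0  0  0
 m  0  0  0  0  0  0  0
 i  0  1  1  1  1  1  1
 f  0  1  1  1  1  1  2
 h  0  1  1  1  1  1  2
 c  0  1  1  1  1  1  2
 c  0  1  1  1  1  1  2
 n  0  1  1  2  2  2  2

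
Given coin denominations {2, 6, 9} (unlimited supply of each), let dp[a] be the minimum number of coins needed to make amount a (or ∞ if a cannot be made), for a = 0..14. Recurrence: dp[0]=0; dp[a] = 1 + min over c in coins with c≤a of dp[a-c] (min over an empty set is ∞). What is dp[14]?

3

 a  0  1  2  3  4  5  6  7  8  9 10 11 12 13 14
dp  0  -  1  -  2  -  1  -  2  1  3  2  2  3  3
(- denotes ∞ / unreachable)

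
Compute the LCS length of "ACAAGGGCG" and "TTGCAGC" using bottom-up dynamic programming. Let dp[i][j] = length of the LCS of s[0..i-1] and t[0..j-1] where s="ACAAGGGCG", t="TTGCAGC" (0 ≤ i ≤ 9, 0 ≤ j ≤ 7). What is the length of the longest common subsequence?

   ''  T  T  G  C  A  G  C
''  0  0  0  0  0  0  0  0
 A  0  0  0  0  0  1  1  1
 C  0  0  0  0  1  1  1  2
 A  0  0  0  0  1  2  2  2
 A  0  0  0  0  1  2  2  2
 G  0  0  0  1  1  2  3  3
 G  0  0  0  1  1  2  3  3
 G  0  0  0  1  1  2  3  3
 C  0  0  0  1  2  2  3  4
 G  0  0  0  1  2  2  3  4

4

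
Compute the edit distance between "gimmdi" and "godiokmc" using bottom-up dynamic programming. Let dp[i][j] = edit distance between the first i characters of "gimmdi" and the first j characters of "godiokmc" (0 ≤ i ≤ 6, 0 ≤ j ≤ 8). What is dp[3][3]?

   ''  g  o  d  i  o  k  m  c
''  0  1  2  3  4  5  6  7  8
 g  1  0  1  2  3  4  5  6  7
 i  2  1  1  2  2  3  4  5  6
 m  3  2  2  2  3  3  4  4  5
 m  4  3  3  3  3  4  4  4  5
 d  5  4  4  3  4  4  5  5  5
 i  6  5  5  4  3  4  5  6  6

2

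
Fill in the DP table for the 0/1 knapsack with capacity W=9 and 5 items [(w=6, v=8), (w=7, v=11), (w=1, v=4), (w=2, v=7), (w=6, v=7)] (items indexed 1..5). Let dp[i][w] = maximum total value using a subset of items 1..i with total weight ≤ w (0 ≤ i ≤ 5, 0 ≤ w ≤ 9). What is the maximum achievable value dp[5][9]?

19

i\w   0   1   2   3   4   5   6   7   8   9
  0   0   0   0   0   0   0   0   0   0   0
  1   0   0   0   0   0   0   8   8   8   8
  2   0   0   0   0   0   0   8  11  11  11
  3   0   4   4   4   4   4   8  12  15  15
  4   0   4   7  11  11  11  11  12  15  19
  5   0   4   7  11  11  11  11  12  15  19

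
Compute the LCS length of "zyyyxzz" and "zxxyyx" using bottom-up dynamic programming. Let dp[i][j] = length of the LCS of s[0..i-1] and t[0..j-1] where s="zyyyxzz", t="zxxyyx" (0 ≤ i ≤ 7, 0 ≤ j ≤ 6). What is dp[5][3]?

2

   ''  z  x  x  y  y  x
''  0  0  0  0  0  0  0
 z  0  1  1  1  1  1  1
 y  0  1  1  1  2  2  2
 y  0  1  1  1  2  3  3
 y  0  1  1  1  2  3  3
 x  0  1  2  2  2  3  4
 z  0  1  2  2  2  3  4
 z  0  1  2  2  2  3  4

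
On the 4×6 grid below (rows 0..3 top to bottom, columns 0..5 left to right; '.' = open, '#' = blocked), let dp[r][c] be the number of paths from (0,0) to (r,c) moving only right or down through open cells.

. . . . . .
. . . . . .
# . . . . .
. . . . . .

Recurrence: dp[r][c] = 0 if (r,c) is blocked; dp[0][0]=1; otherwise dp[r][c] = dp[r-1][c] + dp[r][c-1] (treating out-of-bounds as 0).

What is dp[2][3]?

9

r\c   0   1   2   3   4   5
  0   1   1   1   1   1   1
  1   1   2   3   4   5   6
  2   0   2   5   9  14  20
  3   0   2   7  16  30  50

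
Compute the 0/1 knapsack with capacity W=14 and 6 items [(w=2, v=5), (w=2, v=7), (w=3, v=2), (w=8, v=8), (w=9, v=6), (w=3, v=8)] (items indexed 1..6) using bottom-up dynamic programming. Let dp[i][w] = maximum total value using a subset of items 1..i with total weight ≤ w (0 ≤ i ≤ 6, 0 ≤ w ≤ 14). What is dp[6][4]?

i\w   0   1   2   3   4   5   6   7   8   9  10  11  12  13  14
  0   0   0   0   0   0   0   0   0   0   0   0   0   0   0   0
  1   0   0   5   5   5   5   5   5   5   5   5   5   5   5   5
  2   0   0   7   7  12  12  12  12  12  12  12  12  12  12  12
  3   0   0   7   7  12  12  12  14  14  14  14  14  14  14  14
  4   0   0   7   7  12  12  12  14  14  14  15  15  20  20  20
  5   0   0   7   7  12  12  12  14  14  14  15  15  20  20  20
  6   0   0   7   8  12  15  15  20  20  20  22  22  22  23  23

12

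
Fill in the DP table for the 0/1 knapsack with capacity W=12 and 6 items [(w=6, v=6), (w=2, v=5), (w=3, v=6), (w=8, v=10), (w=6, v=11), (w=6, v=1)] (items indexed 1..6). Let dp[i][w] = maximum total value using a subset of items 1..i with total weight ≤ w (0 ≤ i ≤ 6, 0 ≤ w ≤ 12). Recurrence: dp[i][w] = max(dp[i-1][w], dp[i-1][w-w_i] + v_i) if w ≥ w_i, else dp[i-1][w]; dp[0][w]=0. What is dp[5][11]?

22

i\w   0   1   2   3   4   5   6   7   8   9  10  11  12
  0   0   0   0   0   0   0   0   0   0   0   0   0   0
  1   0   0   0   0   0   0   6   6   6   6   6   6   6
  2   0   0   5   5   5   5   6   6  11  11  11  11  11
  3   0   0   5   6   6  11  11  11  11  12  12  17  17
  4   0   0   5   6   6  11  11  11  11  12  15  17  17
  5   0   0   5   6   6  11  11  11  16  17  17  22  22
  6   0   0   5   6   6  11  11  11  16  17  17  22  22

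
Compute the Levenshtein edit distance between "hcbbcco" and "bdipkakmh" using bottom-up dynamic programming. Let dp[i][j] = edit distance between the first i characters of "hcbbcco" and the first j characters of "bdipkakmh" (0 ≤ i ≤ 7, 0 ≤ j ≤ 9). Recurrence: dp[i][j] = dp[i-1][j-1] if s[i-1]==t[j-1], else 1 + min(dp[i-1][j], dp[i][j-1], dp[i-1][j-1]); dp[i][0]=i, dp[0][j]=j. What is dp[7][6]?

   ''  b  d  i  p  k  a  k  m  h
''  0  1  2  3  4  5  6  7  8  9
 h  1  1  2  3  4  5  6  7  8  8
 c  2  2  2  3  4  5  6  7  8  9
 b  3  2  3  3  4  5  6  7  8  9
 b  4  3  3  4  4  5  6  7  8  9
 c  5  4  4  4  5  5  6  7  8  9
 c  6  5  5  5  5  6  6  7  8  9
 o  7  6  6  6  6  6  7  7  8  9

7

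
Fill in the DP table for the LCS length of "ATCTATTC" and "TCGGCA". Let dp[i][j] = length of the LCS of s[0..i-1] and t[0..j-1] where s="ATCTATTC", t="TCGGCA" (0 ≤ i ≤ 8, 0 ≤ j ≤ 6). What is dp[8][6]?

   ''  T  C  G  G  C  A
''  0  0  0  0  0  0  0
 A  0  0  0  0  0  0  1
 T  0  1  1  1  1  1  1
 C  0  1  2  2  2  2  2
 T  0  1  2  2  2  2  2
 A  0  1  2  2  2  2  3
 T  0  1  2  2  2  2  3
 T  0  1  2  2  2  2  3
 C  0  1  2  2  2  3  3

3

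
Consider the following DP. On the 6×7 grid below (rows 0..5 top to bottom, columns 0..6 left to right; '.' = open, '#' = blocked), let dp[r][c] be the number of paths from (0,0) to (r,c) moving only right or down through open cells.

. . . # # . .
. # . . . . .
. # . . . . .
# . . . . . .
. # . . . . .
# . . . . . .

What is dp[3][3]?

3

r\c   0   1   2   3   4   5   6
  0   1   1   1   0   0   0   0
  1   1   0   1   1   1   1   1
  2   1   0   1   2   3   4   5
  3   0   0   1   3   6  10  15
  4   0   0   1   4  10  20  35
  5   0   0   1   5  15  35  70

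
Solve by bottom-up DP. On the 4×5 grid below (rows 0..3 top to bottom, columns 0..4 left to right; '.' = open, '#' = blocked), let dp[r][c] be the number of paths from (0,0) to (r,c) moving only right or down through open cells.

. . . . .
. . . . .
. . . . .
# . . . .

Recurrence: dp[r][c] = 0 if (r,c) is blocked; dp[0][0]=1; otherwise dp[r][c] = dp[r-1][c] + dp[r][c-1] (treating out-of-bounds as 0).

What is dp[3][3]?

19

r\c   0   1   2   3   4
  0   1   1   1   1   1
  1   1   2   3   4   5
  2   1   3   6  10  15
  3   0   3   9  19  34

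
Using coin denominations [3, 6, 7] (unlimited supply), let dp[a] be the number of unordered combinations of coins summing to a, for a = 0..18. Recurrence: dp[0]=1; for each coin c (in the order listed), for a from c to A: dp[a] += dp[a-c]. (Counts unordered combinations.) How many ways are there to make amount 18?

after  coin     0     1     2     3     4     5     6     7     8     9    10    11    12    13    14    15    16    17    18
          3     1     0     0     1     0     0     1     0     0     1     0     0     1     0     0     1     0     0     1
          6     1     0     0     1     0     0     2     0     0     2     0     0     3     0     0     3     0     0     4
          7     1     0     0     1     0     0     2     1     0     2     1     0     3     2     1     3     2     1     4

4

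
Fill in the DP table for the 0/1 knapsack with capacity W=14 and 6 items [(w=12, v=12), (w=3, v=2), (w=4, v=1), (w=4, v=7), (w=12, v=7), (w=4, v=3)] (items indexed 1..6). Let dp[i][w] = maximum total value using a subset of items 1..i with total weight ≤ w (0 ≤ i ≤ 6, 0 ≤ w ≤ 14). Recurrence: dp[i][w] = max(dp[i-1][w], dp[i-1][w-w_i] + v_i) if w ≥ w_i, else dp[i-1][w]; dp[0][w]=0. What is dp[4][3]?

2

i\w   0   1   2   3   4   5   6   7   8   9  10  11  12  13  14
  0   0   0   0   0   0   0   0   0   0   0   0   0   0   0   0
  1   0   0   0   0   0   0   0   0   0   0   0   0  12  12  12
  2   0   0   0   2   2   2   2   2   2   2   2   2  12  12  12
  3   0   0   0   2   2   2   2   3   3   3   3   3  12  12  12
  4   0   0   0   2   7   7   7   9   9   9   9  10  12  12  12
  5   0   0   0   2   7   7   7   9   9   9   9  10  12  12  12
  6   0   0   0   2   7   7   7   9  10  10  10  12  12  12  12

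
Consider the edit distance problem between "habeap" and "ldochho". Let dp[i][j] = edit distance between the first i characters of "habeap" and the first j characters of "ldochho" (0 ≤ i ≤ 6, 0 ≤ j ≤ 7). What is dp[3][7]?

   ''  l  d  o  c  h  h  o
''  0  1  2  3  4  5  6  7
 h  1  1  2  3  4  4  5  6
 a  2  2  2  3  4  5  5  6
 b  3  3  3  3  4  5  6  6
 e  4  4  4  4  4  5  6  7
 a  5  5  5  5  5  5  6  7
 p  6  6  6  6  6  6  6  7

6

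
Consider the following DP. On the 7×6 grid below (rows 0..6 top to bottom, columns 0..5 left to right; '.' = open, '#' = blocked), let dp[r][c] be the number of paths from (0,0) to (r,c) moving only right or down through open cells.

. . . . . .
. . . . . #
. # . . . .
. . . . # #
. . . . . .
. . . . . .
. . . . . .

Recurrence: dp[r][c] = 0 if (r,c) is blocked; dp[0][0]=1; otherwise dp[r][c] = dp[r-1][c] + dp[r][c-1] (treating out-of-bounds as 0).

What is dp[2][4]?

12

r\c   0   1   2   3   4   5
  0   1   1   1   1   1   1
  1   1   2   3   4   5   0
  2   1   0   3   7  12  12
  3   1   1   4  11   0   0
  4   1   2   6  17  17  17
  5   1   3   9  26  43  60
  6   1   4  13  39  82 142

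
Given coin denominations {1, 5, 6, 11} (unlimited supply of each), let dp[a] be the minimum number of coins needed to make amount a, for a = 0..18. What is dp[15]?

 a  0  1  2  3  4  5  6  7  8  9 10 11 12 13 14 15 16 17 18
dp  0  1  2  3  4  1  1  2  3  4  2  1  2  3  4  3  2  2  3

3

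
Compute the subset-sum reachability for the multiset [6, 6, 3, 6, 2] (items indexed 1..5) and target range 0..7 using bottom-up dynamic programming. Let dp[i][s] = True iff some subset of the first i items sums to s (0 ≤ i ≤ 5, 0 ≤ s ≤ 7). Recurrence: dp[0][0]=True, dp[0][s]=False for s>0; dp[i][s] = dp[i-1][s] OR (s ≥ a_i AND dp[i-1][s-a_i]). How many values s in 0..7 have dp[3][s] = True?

i\s   0   1   2   3   4   5   6   7
  0   T   F   F   F   F   F   F   F
  1   T   F   F   F   F   F   T   F
  2   T   F   F   F   F   F   T   F
  3   T   F   F   T   F   F   T   F
  4   T   F   F   T   F   F   T   F
  5   T   F   T   T   F   T   T   F

3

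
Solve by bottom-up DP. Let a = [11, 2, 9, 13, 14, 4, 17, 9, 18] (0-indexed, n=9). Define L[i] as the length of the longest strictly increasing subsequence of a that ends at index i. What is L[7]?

3

   i    0    1    2    3    4    5    6    7    8
a[i]   11    2    9   13   14    4   17    9   18
L[i]    1    1    2    3    4    2    5    3    6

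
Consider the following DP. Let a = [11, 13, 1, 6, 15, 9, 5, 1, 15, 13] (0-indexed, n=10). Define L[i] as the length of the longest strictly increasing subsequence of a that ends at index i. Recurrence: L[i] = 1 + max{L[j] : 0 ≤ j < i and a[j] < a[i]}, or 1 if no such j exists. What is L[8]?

4

   i    0    1    2    3    4    5    6    7    8    9
a[i]   11   13    1    6   15    9    5    1   15   13
L[i]    1    2    1    2    3    3    2    1    4    4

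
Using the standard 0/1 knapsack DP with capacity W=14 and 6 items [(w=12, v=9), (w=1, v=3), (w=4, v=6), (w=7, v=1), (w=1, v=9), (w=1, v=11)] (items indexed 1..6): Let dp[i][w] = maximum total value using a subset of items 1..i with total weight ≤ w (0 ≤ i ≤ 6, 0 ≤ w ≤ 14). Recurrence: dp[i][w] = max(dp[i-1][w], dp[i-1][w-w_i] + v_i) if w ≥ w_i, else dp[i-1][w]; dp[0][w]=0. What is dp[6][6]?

i\w   0   1   2   3   4   5   6   7   8   9  10  11  12  13  14
  0   0   0   0   0   0   0   0   0   0   0   0   0   0   0   0
  1   0   0   0   0   0   0   0   0   0   0   0   0   9   9   9
  2   0   3   3   3   3   3   3   3   3   3   3   3   9  12  12
  3   0   3   3   3   6   9   9   9   9   9   9   9   9  12  12
  4   0   3   3   3   6   9   9   9   9   9   9   9  10  12  12
  5   0   9  12  12  12  15  18  18  18  18  18  18  18  19  21
  6   0  11  20  23  23  23  26  29  29  29  29  29  29  29  30

26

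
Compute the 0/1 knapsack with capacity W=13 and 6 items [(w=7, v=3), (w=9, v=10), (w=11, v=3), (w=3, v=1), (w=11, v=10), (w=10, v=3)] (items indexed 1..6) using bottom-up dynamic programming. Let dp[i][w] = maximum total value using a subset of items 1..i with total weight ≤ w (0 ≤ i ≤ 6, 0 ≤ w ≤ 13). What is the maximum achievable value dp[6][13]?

i\w   0   1   2   3   4   5   6   7   8   9  10  11  12  13
  0   0   0   0   0   0   0   0   0   0   0   0   0   0   0
  1   0   0   0   0   0   0   0   3   3   3   3   3   3   3
  2   0   0   0   0   0   0   0   3   3  10  10  10  10  10
  3   0   0   0   0   0   0   0   3   3  10  10  10  10  10
  4   0   0   0   1   1   1   1   3   3  10  10  10  11  11
  5   0   0   0   1   1   1   1   3   3  10  10  10  11  11
  6   0   0   0   1   1   1   1   3   3  10  10  10  11  11

11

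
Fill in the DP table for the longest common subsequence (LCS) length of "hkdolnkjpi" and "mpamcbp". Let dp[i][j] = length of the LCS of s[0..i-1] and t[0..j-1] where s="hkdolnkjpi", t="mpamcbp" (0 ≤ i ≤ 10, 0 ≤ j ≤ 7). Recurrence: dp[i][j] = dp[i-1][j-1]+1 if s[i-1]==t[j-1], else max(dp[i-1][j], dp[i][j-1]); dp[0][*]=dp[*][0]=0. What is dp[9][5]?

1

   ''  m  p  a  m  c  b  p
''  0  0  0  0  0  0  0  0
 h  0  0  0  0  0  0  0  0
 k  0  0  0  0  0  0  0  0
 d  0  0  0  0  0  0  0  0
 o  0  0  0  0  0  0  0  0
 l  0  0  0  0  0  0  0  0
 n  0  0  0  0  0  0  0  0
 k  0  0  0  0  0  0  0  0
 j  0  0  0  0  0  0  0  0
 p  0  0  1  1  1  1  1  1
 i  0  0  1  1  1  1  1  1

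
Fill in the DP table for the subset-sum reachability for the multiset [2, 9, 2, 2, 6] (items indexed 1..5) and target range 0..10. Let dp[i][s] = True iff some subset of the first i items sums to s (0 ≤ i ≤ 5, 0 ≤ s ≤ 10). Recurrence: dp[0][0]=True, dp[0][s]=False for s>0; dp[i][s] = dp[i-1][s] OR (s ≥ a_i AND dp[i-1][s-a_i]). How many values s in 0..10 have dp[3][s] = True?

i\s   0   1   2   3   4   5   6   7   8   9  10
  0   T   F   F   F   F   F   F   F   F   F   F
  1   T   F   T   F   F   F   F   F   F   F   F
  2   T   F   T   F   F   F   F   F   F   T   F
  3   T   F   T   F   T   F   F   F   F   T   F
  4   T   F   T   F   T   F   T   F   F   T   F
  5   T   F   T   F   T   F   T   F   T   T   T

4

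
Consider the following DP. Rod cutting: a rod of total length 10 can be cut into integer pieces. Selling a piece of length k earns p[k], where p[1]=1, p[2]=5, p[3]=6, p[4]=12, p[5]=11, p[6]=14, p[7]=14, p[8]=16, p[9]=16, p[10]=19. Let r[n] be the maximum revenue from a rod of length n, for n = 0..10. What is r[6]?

17

   n    0    1    2    3    4    5    6    7    8    9   10
r[n]    0    1    5    6   12   13   17   18   24   25   29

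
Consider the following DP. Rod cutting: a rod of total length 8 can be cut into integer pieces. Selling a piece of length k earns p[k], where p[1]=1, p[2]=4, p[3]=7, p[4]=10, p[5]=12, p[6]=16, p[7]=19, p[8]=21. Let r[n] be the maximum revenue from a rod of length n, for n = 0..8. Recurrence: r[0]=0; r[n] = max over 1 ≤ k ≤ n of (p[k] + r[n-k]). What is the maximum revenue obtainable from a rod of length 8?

21

   n    0    1    2    3    4    5    6    7    8
r[n]    0    1    4    7   10   12   16   19   21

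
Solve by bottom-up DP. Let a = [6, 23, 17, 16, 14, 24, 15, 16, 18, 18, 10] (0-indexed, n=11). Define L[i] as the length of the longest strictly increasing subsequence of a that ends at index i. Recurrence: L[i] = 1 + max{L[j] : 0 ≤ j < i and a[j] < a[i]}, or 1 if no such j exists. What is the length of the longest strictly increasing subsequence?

5

   i    0    1    2    3    4    5    6    7    8    9   10
a[i]    6   23   17   16   14   24   15   16   18   18   10
L[i]    1    2    2    2    2    3    3    4    5    5    2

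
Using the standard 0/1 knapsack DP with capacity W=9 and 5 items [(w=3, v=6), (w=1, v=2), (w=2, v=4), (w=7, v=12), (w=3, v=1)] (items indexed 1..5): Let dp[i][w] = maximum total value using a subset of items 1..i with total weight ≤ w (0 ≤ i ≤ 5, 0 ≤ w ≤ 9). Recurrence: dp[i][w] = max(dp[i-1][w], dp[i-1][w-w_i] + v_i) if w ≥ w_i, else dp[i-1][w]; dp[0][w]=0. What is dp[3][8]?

12

i\w   0   1   2   3   4   5   6   7   8   9
  0   0   0   0   0   0   0   0   0   0   0
  1   0   0   0   6   6   6   6   6   6   6
  2   0   2   2   6   8   8   8   8   8   8
  3   0   2   4   6   8  10  12  12  12  12
  4   0   2   4   6   8  10  12  12  14  16
  5   0   2   4   6   8  10  12  12  14  16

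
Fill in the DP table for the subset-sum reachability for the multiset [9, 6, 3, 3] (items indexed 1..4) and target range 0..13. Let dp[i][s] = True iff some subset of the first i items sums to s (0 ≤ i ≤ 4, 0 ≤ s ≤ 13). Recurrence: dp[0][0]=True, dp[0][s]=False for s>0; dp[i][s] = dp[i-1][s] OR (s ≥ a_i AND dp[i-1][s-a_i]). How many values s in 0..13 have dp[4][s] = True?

5

i\s   0   1   2   3   4   5   6   7   8   9  10  11  12  13
  0   T   F   F   F   F   F   F   F   F   F   F   F   F   F
  1   T   F   F   F   F   F   F   F   F   T   F   F   F   F
  2   T   F   F   F   F   F   T   F   F   T   F   F   F   F
  3   T   F   F   T   F   F   T   F   F   T   F   F   T   F
  4   T   F   F   T   F   F   T   F   F   T   F   F   T   F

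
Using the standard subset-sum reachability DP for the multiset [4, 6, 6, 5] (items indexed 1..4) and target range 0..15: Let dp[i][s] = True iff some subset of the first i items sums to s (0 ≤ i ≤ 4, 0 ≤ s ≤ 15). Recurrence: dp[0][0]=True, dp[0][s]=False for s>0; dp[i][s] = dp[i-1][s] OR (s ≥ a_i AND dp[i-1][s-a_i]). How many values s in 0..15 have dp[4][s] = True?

i\s   0   1   2   3   4   5   6   7   8   9  10  11  12  13  14  15
  0   T   F   F   F   F   F   F   F   F   F   F   F   F   F   F   F
  1   T   F   F   F   T   F   F   F   F   F   F   F   F   F   F   F
  2   T   F   F   F   T   F   T   F   F   F   T   F   F   F   F   F
  3   T   F   F   F   T   F   T   F   F   F   T   F   T   F   F   F
  4   T   F   F   F   T   T   T   F   F   T   T   T   T   F   F   T

9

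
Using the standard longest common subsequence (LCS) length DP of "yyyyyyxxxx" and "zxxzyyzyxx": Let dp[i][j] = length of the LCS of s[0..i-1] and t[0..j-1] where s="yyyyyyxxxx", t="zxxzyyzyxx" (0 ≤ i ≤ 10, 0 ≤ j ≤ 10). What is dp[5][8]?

3

   ''  z  x  x  z  y  y  z  y  x  x
''  0  0  0  0  0  0  0  0  0  0  0
 y  0  0  0  0  0  1  1  1  1  1  1
 y  0  0  0  0  0  1  2  2  2  2  2
 y  0  0  0  0  0  1  2  2  3  3  3
 y  0  0  0  0  0  1  2  2  3  3  3
 y  0  0  0  0  0  1  2  2  3  3  3
 y  0  0  0  0  0  1  2  2  3  3  3
 x  0  0  1  1  1  1  2  2  3  4  4
 x  0  0  1  2  2  2  2  2  3  4  5
 x  0  0  1  2  2  2  2  2  3  4  5
 x  0  0  1  2  2  2  2  2  3  4  5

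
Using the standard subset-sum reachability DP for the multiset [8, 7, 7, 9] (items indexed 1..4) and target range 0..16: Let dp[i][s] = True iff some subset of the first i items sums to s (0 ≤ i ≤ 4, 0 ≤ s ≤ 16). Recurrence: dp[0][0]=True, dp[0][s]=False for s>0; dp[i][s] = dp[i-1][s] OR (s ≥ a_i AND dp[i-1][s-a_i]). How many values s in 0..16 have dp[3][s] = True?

i\s   0   1   2   3   4   5   6   7   8   9  10  11  12  13  14  15  16
  0   T   F   F   F   F   F   F   F   F   F   F   F   F   F   F   F   F
  1   T   F   F   F   F   F   F   F   T   F   F   F   F   F   F   F   F
  2   T   F   F   F   F   F   F   T   T   F   F   F   F   F   F   T   F
  3   T   F   F   F   F   F   F   T   T   F   F   F   F   F   T   T   F
  4   T   F   F   F   F   F   F   T   T   T   F   F   F   F   T   T   T

5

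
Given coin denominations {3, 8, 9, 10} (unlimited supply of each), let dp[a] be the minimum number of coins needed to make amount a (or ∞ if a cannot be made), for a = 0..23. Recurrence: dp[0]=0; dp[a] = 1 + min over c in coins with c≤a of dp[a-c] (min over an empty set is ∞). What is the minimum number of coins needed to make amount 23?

3

 a  0  1  2  3  4  5  6  7  8  9 10 11 12 13 14 15 16 17 18 19 20 21 22 23
dp  0  -  -  1  -  -  2  -  1  1  1  2  2  2  3  3  2  2  2  2  2  3  3  3
(- denotes ∞ / unreachable)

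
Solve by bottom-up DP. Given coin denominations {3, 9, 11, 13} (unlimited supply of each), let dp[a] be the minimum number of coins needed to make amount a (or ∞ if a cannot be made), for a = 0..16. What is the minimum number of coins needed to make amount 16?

2

 a  0  1  2  3  4  5  6  7  8  9 10 11 12 13 14 15 16
dp  0  -  -  1  -  -  2  -  -  1  -  1  2  1  2  3  2
(- denotes ∞ / unreachable)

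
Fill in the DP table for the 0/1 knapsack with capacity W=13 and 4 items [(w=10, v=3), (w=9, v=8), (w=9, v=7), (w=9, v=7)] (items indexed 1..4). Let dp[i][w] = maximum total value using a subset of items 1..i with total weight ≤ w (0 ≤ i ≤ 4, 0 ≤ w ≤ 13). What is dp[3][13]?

8

i\w   0   1   2   3   4   5   6   7   8   9  10  11  12  13
  0   0   0   0   0   0   0   0   0   0   0   0   0   0   0
  1   0   0   0   0   0   0   0   0   0   0   3   3   3   3
  2   0   0   0   0   0   0   0   0   0   8   8   8   8   8
  3   0   0   0   0   0   0   0   0   0   8   8   8   8   8
  4   0   0   0   0   0   0   0   0   0   8   8   8   8   8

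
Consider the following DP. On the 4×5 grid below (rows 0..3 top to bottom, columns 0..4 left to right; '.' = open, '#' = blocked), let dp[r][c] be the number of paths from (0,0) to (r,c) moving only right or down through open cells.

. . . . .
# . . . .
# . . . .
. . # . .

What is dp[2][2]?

r\c   0   1   2   3   4
  0   1   1   1   1   1
  1   0   1   2   3   4
  2   0   1   3   6  10
  3   0   1   0   6  16

3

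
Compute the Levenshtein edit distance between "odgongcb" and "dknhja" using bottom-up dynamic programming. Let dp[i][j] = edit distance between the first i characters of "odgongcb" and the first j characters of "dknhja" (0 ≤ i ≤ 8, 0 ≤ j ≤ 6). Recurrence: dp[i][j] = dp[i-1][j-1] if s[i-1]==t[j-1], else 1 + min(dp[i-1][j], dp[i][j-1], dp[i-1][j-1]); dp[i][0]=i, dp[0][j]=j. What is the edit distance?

6

   ''  d  k  n  h  j  a
''  0  1  2  3  4  5  6
 o  1  1  2  3  4  5  6
 d  2  1  2  3  4  5  6
 g  3  2  2  3  4  5  6
 o  4  3  3  3  4  5  6
 n  5  4  4  3  4  5  6
 g  6  5  5  4  4  5  6
 c  7  6  6  5  5  5  6
 b  8  7  7  6  6  6  6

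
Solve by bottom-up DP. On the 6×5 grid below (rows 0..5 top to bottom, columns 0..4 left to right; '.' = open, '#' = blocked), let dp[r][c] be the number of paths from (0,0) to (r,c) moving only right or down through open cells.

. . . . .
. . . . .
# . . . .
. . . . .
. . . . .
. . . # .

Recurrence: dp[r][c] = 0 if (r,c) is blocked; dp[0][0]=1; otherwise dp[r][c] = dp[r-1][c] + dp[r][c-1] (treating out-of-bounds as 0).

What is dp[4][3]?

r\c   0   1   2   3   4
  0   1   1   1   1   1
  1   1   2   3   4   5
  2   0   2   5   9  14
  3   0   2   7  16  30
  4   0   2   9  25  55
  5   0   2  11   0  55

25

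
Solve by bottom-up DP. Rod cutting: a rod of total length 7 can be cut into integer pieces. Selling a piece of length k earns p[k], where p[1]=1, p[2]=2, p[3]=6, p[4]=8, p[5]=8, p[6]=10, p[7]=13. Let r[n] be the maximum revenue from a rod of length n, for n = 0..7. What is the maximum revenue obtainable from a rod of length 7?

14

   n    0    1    2    3    4    5    6    7
r[n]    0    1    2    6    8    9   12   14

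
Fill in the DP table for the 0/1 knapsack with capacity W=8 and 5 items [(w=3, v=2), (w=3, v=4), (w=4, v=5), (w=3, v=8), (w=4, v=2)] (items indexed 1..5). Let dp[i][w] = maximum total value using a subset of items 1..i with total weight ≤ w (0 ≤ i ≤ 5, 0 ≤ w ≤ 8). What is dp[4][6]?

12

i\w   0   1   2   3   4   5   6   7   8
  0   0   0   0   0   0   0   0   0   0
  1   0   0   0   2   2   2   2   2   2
  2   0   0   0   4   4   4   6   6   6
  3   0   0   0   4   5   5   6   9   9
  4   0   0   0   8   8   8  12  13  13
  5   0   0   0   8   8   8  12  13  13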